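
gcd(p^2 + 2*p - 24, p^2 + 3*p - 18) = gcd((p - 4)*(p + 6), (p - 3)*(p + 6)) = p + 6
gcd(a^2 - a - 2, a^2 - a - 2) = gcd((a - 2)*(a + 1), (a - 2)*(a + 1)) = a^2 - a - 2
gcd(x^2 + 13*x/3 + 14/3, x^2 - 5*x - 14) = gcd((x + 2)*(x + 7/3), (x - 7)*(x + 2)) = x + 2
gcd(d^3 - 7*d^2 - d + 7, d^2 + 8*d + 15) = 1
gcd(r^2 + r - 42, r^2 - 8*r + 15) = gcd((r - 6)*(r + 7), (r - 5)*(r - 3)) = 1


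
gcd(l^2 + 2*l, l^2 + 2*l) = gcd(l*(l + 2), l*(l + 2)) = l^2 + 2*l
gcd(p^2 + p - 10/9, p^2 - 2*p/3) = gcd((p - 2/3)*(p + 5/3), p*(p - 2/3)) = p - 2/3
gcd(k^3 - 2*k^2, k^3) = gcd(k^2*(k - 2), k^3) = k^2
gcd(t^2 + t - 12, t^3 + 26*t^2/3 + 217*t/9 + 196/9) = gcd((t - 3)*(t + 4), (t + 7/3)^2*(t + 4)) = t + 4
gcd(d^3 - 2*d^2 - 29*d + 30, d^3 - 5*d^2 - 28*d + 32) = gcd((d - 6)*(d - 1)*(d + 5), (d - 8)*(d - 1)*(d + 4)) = d - 1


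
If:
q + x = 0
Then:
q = -x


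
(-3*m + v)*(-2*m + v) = 6*m^2 - 5*m*v + v^2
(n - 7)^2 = n^2 - 14*n + 49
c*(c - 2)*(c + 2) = c^3 - 4*c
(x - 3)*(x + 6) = x^2 + 3*x - 18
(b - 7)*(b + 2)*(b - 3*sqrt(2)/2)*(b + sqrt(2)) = b^4 - 5*b^3 - sqrt(2)*b^3/2 - 17*b^2 + 5*sqrt(2)*b^2/2 + 7*sqrt(2)*b + 15*b + 42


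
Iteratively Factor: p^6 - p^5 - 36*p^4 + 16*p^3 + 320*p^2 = (p)*(p^5 - p^4 - 36*p^3 + 16*p^2 + 320*p) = p*(p - 4)*(p^4 + 3*p^3 - 24*p^2 - 80*p) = p*(p - 4)*(p + 4)*(p^3 - p^2 - 20*p) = p^2*(p - 4)*(p + 4)*(p^2 - p - 20) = p^2*(p - 5)*(p - 4)*(p + 4)*(p + 4)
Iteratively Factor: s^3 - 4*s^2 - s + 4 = (s + 1)*(s^2 - 5*s + 4) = (s - 4)*(s + 1)*(s - 1)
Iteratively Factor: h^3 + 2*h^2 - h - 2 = (h + 2)*(h^2 - 1) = (h - 1)*(h + 2)*(h + 1)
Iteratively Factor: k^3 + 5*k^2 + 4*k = (k + 4)*(k^2 + k) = (k + 1)*(k + 4)*(k)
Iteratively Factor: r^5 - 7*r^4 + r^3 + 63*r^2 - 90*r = (r)*(r^4 - 7*r^3 + r^2 + 63*r - 90) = r*(r - 2)*(r^3 - 5*r^2 - 9*r + 45) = r*(r - 5)*(r - 2)*(r^2 - 9) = r*(r - 5)*(r - 3)*(r - 2)*(r + 3)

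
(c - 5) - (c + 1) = -6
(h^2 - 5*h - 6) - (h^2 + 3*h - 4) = -8*h - 2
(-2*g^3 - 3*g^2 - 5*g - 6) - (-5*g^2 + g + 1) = -2*g^3 + 2*g^2 - 6*g - 7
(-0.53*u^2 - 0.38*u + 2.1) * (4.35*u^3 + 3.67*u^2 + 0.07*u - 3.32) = -2.3055*u^5 - 3.5981*u^4 + 7.7033*u^3 + 9.44*u^2 + 1.4086*u - 6.972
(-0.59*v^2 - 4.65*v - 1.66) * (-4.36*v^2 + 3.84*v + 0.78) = 2.5724*v^4 + 18.0084*v^3 - 11.0786*v^2 - 10.0014*v - 1.2948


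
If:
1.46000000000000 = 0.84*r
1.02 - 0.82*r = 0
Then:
No Solution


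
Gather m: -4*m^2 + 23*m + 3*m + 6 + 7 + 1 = -4*m^2 + 26*m + 14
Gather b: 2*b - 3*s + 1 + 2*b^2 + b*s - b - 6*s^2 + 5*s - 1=2*b^2 + b*(s + 1) - 6*s^2 + 2*s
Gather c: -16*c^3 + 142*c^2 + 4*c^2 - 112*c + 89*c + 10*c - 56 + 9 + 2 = -16*c^3 + 146*c^2 - 13*c - 45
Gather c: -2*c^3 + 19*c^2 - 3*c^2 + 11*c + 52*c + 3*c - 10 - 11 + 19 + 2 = -2*c^3 + 16*c^2 + 66*c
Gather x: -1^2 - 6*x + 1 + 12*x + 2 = 6*x + 2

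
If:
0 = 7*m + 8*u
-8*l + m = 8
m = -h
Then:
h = 8*u/7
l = -u/7 - 1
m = -8*u/7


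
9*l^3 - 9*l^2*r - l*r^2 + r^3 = (-3*l + r)*(-l + r)*(3*l + r)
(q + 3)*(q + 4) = q^2 + 7*q + 12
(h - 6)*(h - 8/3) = h^2 - 26*h/3 + 16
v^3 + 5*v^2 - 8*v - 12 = (v - 2)*(v + 1)*(v + 6)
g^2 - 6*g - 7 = (g - 7)*(g + 1)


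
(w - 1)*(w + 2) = w^2 + w - 2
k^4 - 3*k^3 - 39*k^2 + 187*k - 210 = (k - 5)*(k - 3)*(k - 2)*(k + 7)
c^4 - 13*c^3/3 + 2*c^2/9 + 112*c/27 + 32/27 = (c - 4)*(c - 4/3)*(c + 1/3)*(c + 2/3)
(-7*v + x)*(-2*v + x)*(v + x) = 14*v^3 + 5*v^2*x - 8*v*x^2 + x^3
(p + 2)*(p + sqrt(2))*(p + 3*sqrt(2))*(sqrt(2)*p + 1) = sqrt(2)*p^4 + 2*sqrt(2)*p^3 + 9*p^3 + 10*sqrt(2)*p^2 + 18*p^2 + 6*p + 20*sqrt(2)*p + 12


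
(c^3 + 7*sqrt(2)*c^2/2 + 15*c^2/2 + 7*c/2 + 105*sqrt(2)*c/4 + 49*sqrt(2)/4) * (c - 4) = c^4 + 7*c^3/2 + 7*sqrt(2)*c^3/2 - 53*c^2/2 + 49*sqrt(2)*c^2/4 - 371*sqrt(2)*c/4 - 14*c - 49*sqrt(2)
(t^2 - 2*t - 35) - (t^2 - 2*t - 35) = 0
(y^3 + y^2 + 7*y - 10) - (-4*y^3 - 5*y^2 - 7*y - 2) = 5*y^3 + 6*y^2 + 14*y - 8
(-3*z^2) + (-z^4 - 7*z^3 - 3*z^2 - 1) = -z^4 - 7*z^3 - 6*z^2 - 1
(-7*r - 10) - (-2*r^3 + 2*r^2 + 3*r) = 2*r^3 - 2*r^2 - 10*r - 10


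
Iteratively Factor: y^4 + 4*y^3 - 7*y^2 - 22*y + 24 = (y + 3)*(y^3 + y^2 - 10*y + 8) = (y + 3)*(y + 4)*(y^2 - 3*y + 2) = (y - 1)*(y + 3)*(y + 4)*(y - 2)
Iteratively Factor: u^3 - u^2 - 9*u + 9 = (u - 3)*(u^2 + 2*u - 3) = (u - 3)*(u + 3)*(u - 1)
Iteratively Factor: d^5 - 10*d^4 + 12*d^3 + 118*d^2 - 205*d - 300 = (d - 4)*(d^4 - 6*d^3 - 12*d^2 + 70*d + 75) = (d - 4)*(d + 3)*(d^3 - 9*d^2 + 15*d + 25) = (d - 5)*(d - 4)*(d + 3)*(d^2 - 4*d - 5) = (d - 5)^2*(d - 4)*(d + 3)*(d + 1)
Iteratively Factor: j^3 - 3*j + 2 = (j + 2)*(j^2 - 2*j + 1) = (j - 1)*(j + 2)*(j - 1)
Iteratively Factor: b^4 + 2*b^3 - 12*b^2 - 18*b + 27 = (b + 3)*(b^3 - b^2 - 9*b + 9) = (b + 3)^2*(b^2 - 4*b + 3) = (b - 3)*(b + 3)^2*(b - 1)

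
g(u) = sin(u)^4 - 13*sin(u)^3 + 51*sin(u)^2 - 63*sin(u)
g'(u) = 4*sin(u)^3*cos(u) - 39*sin(u)^2*cos(u) + 102*sin(u)*cos(u) - 63*cos(u)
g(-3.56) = -18.02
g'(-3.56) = 25.34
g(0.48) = -19.45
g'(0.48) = -21.13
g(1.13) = -24.21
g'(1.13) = 0.13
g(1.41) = -24.05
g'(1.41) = 0.57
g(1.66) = -24.02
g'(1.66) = -0.34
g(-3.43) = -14.09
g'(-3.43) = 35.52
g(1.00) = -24.15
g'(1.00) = -1.30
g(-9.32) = 7.16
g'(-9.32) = 73.69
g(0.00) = 0.00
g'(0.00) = -63.00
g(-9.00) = 35.56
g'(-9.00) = 101.99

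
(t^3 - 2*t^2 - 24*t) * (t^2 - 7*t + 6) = t^5 - 9*t^4 - 4*t^3 + 156*t^2 - 144*t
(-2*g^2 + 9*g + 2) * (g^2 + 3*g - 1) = -2*g^4 + 3*g^3 + 31*g^2 - 3*g - 2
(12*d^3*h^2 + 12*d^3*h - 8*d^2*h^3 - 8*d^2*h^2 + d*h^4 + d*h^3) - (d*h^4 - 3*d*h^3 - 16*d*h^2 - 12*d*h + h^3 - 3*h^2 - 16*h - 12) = 12*d^3*h^2 + 12*d^3*h - 8*d^2*h^3 - 8*d^2*h^2 + 4*d*h^3 + 16*d*h^2 + 12*d*h - h^3 + 3*h^2 + 16*h + 12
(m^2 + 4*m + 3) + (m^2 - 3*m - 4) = 2*m^2 + m - 1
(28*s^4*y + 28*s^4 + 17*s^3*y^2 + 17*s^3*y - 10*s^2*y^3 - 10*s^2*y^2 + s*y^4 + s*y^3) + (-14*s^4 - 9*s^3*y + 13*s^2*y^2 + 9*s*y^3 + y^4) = 28*s^4*y + 14*s^4 + 17*s^3*y^2 + 8*s^3*y - 10*s^2*y^3 + 3*s^2*y^2 + s*y^4 + 10*s*y^3 + y^4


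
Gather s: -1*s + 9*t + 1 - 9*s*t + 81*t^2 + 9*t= s*(-9*t - 1) + 81*t^2 + 18*t + 1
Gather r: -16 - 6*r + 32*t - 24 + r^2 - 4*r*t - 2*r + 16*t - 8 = r^2 + r*(-4*t - 8) + 48*t - 48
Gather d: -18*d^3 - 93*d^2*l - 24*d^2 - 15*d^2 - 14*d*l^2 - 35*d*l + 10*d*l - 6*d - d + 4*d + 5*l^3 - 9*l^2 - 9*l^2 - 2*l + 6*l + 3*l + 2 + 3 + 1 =-18*d^3 + d^2*(-93*l - 39) + d*(-14*l^2 - 25*l - 3) + 5*l^3 - 18*l^2 + 7*l + 6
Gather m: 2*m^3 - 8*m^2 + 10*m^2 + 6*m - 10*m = 2*m^3 + 2*m^2 - 4*m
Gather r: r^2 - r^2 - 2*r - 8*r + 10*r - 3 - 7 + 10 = 0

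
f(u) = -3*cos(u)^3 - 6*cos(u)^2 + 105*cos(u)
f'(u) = 9*sin(u)*cos(u)^2 + 12*sin(u)*cos(u) - 105*sin(u)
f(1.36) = 21.68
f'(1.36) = -99.84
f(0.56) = 82.83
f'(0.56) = -46.94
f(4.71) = -0.25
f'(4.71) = 105.03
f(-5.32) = 57.43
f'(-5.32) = -78.17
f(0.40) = 89.28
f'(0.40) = -33.61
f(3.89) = -78.98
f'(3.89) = 74.14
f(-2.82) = -102.46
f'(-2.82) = 34.23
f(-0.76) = 71.81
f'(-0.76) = 63.09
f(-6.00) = 92.63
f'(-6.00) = -23.80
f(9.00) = -98.38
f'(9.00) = -44.70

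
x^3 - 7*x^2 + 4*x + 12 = (x - 6)*(x - 2)*(x + 1)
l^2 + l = l*(l + 1)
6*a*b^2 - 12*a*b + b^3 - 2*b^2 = b*(6*a + b)*(b - 2)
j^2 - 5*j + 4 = (j - 4)*(j - 1)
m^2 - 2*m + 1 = (m - 1)^2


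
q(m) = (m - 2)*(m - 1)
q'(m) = 2*m - 3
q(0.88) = 0.13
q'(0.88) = -1.24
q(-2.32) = 14.34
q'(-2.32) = -7.64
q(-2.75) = 17.81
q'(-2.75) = -8.50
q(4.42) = 8.28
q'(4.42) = 5.84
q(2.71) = 1.21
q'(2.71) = 2.42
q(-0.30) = 2.99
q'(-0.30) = -3.60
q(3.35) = 3.17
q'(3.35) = 3.70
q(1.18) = -0.15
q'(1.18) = -0.64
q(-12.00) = 182.00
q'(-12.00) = -27.00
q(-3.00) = 20.00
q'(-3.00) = -9.00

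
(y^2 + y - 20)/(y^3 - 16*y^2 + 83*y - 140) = (y + 5)/(y^2 - 12*y + 35)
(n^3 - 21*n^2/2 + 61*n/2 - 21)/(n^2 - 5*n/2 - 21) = (2*n^2 - 9*n + 7)/(2*n + 7)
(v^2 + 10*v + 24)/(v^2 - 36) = (v + 4)/(v - 6)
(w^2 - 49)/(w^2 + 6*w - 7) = (w - 7)/(w - 1)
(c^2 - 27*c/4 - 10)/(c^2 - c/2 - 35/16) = 4*(c - 8)/(4*c - 7)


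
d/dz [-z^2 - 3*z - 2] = -2*z - 3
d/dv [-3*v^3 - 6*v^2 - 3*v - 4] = -9*v^2 - 12*v - 3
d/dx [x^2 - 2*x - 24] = 2*x - 2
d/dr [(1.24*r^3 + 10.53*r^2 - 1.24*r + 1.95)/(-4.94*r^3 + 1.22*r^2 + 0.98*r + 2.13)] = (53.531*r^4 - 9.8208*r^3 + 48.6548*r^2 + 40.0998*r - 4.5522)/(24.4036*r^6 - 12.0536*r^5 - 8.194*r^4 - 18.6532*r^3 + 6.1576*r^2 + 4.1748*r + 4.5369)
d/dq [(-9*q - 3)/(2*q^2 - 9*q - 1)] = 6*(3*q^2 + 2*q - 3)/(4*q^4 - 36*q^3 + 77*q^2 + 18*q + 1)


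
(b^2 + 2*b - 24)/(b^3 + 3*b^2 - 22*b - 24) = 1/(b + 1)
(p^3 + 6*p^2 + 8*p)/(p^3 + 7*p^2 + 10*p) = (p + 4)/(p + 5)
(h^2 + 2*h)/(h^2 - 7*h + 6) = h*(h + 2)/(h^2 - 7*h + 6)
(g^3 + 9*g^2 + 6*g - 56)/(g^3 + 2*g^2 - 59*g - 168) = (g^2 + 2*g - 8)/(g^2 - 5*g - 24)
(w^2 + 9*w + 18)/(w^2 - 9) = (w + 6)/(w - 3)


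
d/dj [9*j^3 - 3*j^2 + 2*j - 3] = 27*j^2 - 6*j + 2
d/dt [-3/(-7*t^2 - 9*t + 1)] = 3*(-14*t - 9)/(7*t^2 + 9*t - 1)^2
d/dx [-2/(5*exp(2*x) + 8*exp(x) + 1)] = (20*exp(x) + 16)*exp(x)/(5*exp(2*x) + 8*exp(x) + 1)^2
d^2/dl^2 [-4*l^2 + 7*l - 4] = -8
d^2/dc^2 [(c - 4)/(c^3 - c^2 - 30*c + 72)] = 6*(c^2 + 3*c + 9)/(c^6 + 9*c^5 - 27*c^4 - 297*c^3 + 486*c^2 + 2916*c - 5832)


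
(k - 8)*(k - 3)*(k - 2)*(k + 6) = k^4 - 7*k^3 - 32*k^2 + 228*k - 288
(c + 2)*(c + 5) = c^2 + 7*c + 10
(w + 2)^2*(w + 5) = w^3 + 9*w^2 + 24*w + 20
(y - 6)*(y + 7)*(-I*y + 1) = -I*y^3 + y^2 - I*y^2 + y + 42*I*y - 42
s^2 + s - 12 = (s - 3)*(s + 4)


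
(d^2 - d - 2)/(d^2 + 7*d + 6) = (d - 2)/(d + 6)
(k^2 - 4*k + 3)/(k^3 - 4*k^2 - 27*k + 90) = (k - 1)/(k^2 - k - 30)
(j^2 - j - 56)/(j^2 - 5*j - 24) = (j + 7)/(j + 3)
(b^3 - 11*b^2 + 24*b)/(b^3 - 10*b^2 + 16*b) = (b - 3)/(b - 2)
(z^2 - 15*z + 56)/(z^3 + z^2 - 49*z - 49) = (z - 8)/(z^2 + 8*z + 7)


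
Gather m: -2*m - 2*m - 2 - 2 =-4*m - 4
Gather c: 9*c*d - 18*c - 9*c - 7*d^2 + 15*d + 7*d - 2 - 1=c*(9*d - 27) - 7*d^2 + 22*d - 3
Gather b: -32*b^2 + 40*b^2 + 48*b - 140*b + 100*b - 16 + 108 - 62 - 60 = 8*b^2 + 8*b - 30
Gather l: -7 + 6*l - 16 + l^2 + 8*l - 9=l^2 + 14*l - 32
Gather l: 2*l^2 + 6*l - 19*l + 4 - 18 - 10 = 2*l^2 - 13*l - 24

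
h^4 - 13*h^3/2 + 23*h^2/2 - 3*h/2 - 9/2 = (h - 3)^2*(h - 1)*(h + 1/2)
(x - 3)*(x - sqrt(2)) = x^2 - 3*x - sqrt(2)*x + 3*sqrt(2)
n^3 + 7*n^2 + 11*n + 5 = (n + 1)^2*(n + 5)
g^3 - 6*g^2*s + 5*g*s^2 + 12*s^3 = (g - 4*s)*(g - 3*s)*(g + s)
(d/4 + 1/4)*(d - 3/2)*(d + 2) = d^3/4 + 3*d^2/8 - 5*d/8 - 3/4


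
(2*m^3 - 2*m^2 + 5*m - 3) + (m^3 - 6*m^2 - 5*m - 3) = 3*m^3 - 8*m^2 - 6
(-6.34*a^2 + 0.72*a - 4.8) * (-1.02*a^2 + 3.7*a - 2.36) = 6.4668*a^4 - 24.1924*a^3 + 22.5224*a^2 - 19.4592*a + 11.328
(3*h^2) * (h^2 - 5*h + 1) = 3*h^4 - 15*h^3 + 3*h^2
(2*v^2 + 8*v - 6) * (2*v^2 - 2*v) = 4*v^4 + 12*v^3 - 28*v^2 + 12*v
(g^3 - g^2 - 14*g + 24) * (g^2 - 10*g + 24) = g^5 - 11*g^4 + 20*g^3 + 140*g^2 - 576*g + 576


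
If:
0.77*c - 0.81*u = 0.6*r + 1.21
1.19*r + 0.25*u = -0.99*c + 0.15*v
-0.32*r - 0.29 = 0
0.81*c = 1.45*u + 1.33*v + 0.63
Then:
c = 1.04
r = -0.91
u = 0.17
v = -0.02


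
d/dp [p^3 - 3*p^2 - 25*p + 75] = 3*p^2 - 6*p - 25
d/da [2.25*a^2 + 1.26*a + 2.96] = 4.5*a + 1.26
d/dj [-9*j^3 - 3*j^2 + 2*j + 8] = -27*j^2 - 6*j + 2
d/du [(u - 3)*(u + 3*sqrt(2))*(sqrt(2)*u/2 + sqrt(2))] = 3*sqrt(2)*u^2/2 - sqrt(2)*u + 6*u - 3*sqrt(2) - 3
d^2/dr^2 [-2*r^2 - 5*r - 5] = -4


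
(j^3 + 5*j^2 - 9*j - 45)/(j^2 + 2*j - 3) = (j^2 + 2*j - 15)/(j - 1)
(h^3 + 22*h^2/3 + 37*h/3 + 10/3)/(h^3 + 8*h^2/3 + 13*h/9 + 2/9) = 3*(h + 5)/(3*h + 1)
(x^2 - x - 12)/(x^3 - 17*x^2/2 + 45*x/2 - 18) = 2*(x + 3)/(2*x^2 - 9*x + 9)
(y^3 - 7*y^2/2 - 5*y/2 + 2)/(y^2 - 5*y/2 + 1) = (y^2 - 3*y - 4)/(y - 2)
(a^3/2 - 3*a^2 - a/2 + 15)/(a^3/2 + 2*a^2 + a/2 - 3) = (a^2 - 8*a + 15)/(a^2 + 2*a - 3)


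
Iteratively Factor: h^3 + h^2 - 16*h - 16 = (h + 1)*(h^2 - 16) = (h - 4)*(h + 1)*(h + 4)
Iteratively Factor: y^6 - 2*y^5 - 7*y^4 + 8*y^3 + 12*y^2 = (y)*(y^5 - 2*y^4 - 7*y^3 + 8*y^2 + 12*y) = y*(y - 2)*(y^4 - 7*y^2 - 6*y) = y*(y - 2)*(y + 2)*(y^3 - 2*y^2 - 3*y) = y*(y - 3)*(y - 2)*(y + 2)*(y^2 + y) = y*(y - 3)*(y - 2)*(y + 1)*(y + 2)*(y)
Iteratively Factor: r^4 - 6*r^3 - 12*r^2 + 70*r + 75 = (r - 5)*(r^3 - r^2 - 17*r - 15) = (r - 5)*(r + 1)*(r^2 - 2*r - 15) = (r - 5)*(r + 1)*(r + 3)*(r - 5)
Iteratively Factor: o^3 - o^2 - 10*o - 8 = (o - 4)*(o^2 + 3*o + 2) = (o - 4)*(o + 1)*(o + 2)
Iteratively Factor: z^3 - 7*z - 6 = (z - 3)*(z^2 + 3*z + 2) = (z - 3)*(z + 2)*(z + 1)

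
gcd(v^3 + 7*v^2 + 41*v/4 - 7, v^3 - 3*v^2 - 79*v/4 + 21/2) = v^2 + 3*v - 7/4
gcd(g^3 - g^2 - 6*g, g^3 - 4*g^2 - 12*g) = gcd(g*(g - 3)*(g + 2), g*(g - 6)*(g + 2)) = g^2 + 2*g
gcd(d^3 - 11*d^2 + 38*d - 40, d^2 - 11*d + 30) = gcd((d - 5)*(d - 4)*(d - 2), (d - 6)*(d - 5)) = d - 5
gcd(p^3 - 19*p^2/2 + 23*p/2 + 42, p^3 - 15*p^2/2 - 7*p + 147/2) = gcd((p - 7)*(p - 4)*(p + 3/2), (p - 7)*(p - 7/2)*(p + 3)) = p - 7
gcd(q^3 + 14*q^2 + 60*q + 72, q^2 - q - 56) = 1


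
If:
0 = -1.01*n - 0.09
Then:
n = -0.09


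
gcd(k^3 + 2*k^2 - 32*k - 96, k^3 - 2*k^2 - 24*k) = k^2 - 2*k - 24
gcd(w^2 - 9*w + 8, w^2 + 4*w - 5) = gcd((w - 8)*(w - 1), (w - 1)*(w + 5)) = w - 1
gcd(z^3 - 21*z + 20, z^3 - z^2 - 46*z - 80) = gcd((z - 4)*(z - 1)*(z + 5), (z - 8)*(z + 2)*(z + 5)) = z + 5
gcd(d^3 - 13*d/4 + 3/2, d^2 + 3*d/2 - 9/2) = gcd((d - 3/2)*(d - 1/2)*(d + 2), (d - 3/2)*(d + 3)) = d - 3/2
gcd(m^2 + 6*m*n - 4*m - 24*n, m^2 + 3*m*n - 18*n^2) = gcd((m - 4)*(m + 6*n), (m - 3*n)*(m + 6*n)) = m + 6*n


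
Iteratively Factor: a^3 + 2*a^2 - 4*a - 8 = (a - 2)*(a^2 + 4*a + 4) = (a - 2)*(a + 2)*(a + 2)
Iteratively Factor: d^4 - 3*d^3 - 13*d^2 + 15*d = (d - 1)*(d^3 - 2*d^2 - 15*d) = (d - 5)*(d - 1)*(d^2 + 3*d) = d*(d - 5)*(d - 1)*(d + 3)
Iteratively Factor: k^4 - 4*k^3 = (k)*(k^3 - 4*k^2) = k^2*(k^2 - 4*k) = k^2*(k - 4)*(k)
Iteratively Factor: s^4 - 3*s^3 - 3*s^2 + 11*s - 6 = (s - 3)*(s^3 - 3*s + 2) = (s - 3)*(s - 1)*(s^2 + s - 2) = (s - 3)*(s - 1)*(s + 2)*(s - 1)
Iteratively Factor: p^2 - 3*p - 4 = (p + 1)*(p - 4)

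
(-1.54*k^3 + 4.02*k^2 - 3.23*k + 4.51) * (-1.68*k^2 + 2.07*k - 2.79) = 2.5872*k^5 - 9.9414*k^4 + 18.0444*k^3 - 25.4787*k^2 + 18.3474*k - 12.5829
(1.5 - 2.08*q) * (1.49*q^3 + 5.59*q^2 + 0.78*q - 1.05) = -3.0992*q^4 - 9.3922*q^3 + 6.7626*q^2 + 3.354*q - 1.575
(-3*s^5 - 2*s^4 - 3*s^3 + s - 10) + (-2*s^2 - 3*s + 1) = -3*s^5 - 2*s^4 - 3*s^3 - 2*s^2 - 2*s - 9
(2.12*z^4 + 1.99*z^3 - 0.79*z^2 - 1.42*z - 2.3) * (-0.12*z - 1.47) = -0.2544*z^5 - 3.3552*z^4 - 2.8305*z^3 + 1.3317*z^2 + 2.3634*z + 3.381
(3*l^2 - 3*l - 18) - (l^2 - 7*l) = 2*l^2 + 4*l - 18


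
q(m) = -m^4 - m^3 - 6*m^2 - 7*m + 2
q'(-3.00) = 110.00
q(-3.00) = -85.00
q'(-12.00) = 6617.00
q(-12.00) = -19786.00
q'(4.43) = -466.79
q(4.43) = -618.83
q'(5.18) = -705.62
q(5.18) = -1054.22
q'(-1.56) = 19.60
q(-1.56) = -3.81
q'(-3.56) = 178.17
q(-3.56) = -164.62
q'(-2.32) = 54.64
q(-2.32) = -30.54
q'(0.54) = -14.98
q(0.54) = -3.77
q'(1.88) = -66.74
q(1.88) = -51.50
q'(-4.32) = 311.34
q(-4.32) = -347.40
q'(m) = -4*m^3 - 3*m^2 - 12*m - 7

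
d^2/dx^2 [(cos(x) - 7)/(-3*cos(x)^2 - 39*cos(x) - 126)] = (9*(1 - cos(2*x))^2*cos(x) - 41*(1 - cos(2*x))^2 + 23953*cos(x) - 1186*cos(2*x) - 519*cos(3*x) - 2*cos(5*x) + 10458)/(12*(cos(x) + 6)^3*(cos(x) + 7)^3)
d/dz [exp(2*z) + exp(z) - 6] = (2*exp(z) + 1)*exp(z)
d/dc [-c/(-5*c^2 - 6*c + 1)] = (-5*c^2 - 1)/(25*c^4 + 60*c^3 + 26*c^2 - 12*c + 1)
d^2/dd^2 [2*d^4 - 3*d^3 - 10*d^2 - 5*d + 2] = 24*d^2 - 18*d - 20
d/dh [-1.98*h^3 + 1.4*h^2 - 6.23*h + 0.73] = -5.94*h^2 + 2.8*h - 6.23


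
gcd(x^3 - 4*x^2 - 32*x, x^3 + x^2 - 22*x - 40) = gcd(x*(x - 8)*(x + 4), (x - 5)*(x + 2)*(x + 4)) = x + 4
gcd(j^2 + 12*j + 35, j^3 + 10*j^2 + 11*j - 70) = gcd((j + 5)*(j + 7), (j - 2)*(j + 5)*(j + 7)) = j^2 + 12*j + 35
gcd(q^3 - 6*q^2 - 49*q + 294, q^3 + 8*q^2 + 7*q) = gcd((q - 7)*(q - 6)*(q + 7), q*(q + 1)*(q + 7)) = q + 7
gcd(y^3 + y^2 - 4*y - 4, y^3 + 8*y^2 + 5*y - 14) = y + 2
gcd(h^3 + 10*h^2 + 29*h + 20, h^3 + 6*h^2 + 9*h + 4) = h^2 + 5*h + 4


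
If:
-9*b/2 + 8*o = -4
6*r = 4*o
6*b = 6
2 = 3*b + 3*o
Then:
No Solution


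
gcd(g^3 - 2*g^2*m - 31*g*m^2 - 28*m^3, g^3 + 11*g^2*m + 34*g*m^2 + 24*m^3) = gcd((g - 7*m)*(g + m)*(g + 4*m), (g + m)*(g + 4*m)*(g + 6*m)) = g^2 + 5*g*m + 4*m^2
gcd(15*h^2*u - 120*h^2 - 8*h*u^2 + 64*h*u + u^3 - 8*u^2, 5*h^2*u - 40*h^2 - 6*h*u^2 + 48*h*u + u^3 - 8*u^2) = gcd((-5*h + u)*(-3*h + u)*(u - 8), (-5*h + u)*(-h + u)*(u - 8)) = -5*h*u + 40*h + u^2 - 8*u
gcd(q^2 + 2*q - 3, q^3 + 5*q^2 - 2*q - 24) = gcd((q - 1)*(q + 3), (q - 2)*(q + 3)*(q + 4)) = q + 3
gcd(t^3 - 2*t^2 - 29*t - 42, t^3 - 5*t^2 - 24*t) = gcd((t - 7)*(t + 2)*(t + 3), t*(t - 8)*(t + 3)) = t + 3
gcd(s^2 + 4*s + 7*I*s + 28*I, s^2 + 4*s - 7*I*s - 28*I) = s + 4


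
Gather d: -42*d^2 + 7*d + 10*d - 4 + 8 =-42*d^2 + 17*d + 4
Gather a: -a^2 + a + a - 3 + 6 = -a^2 + 2*a + 3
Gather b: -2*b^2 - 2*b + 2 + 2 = -2*b^2 - 2*b + 4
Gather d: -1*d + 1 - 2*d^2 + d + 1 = 2 - 2*d^2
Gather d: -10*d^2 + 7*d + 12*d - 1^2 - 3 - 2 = -10*d^2 + 19*d - 6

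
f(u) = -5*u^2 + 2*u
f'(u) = 2 - 10*u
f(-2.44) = -34.65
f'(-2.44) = 26.40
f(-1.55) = -15.11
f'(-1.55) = 17.50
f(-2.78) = -44.20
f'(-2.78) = 29.80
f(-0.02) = -0.04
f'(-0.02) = 2.20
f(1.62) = -9.88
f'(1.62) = -14.20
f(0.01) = 0.02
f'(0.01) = 1.90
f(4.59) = -96.16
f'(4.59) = -43.90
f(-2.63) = -39.84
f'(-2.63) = 28.30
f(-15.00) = -1155.00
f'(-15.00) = 152.00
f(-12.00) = -744.00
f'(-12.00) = 122.00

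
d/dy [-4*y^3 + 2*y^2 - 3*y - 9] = -12*y^2 + 4*y - 3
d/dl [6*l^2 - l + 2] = 12*l - 1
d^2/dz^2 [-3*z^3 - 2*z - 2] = -18*z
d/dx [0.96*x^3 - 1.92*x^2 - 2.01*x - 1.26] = 2.88*x^2 - 3.84*x - 2.01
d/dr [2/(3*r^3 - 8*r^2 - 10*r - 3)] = 2*(-9*r^2 + 16*r + 10)/(-3*r^3 + 8*r^2 + 10*r + 3)^2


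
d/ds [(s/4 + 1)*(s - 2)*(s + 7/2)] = 3*s^2/4 + 11*s/4 - 1/4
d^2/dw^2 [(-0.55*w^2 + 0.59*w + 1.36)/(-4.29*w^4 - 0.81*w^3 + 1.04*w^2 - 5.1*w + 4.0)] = (60.73353*w^8 - 118.833858*w^7 - 527.765106*w^6 - 272.70585*w^5 + 391.825872*w^4 - 268.798444*w^3 - 359.253216*w^2 + 31.56864*w - 65.904)/(78.953589*w^12 + 44.721963*w^11 - 48.976785*w^10 + 260.430795*w^9 - 102.6441*w^8 - 207.255942*w^7 + 407.051596*w^6 - 425.12562*w^5 + 12.6456*w^4 + 298.827*w^3 - 362.04*w^2 + 244.8*w - 64.0)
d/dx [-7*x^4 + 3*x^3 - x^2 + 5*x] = -28*x^3 + 9*x^2 - 2*x + 5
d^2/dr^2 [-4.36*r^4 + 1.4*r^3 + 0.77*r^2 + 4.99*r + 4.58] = -52.32*r^2 + 8.4*r + 1.54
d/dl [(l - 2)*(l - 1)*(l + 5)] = 3*l^2 + 4*l - 13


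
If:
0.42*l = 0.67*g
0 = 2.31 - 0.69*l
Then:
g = 2.10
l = 3.35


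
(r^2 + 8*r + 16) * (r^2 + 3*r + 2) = r^4 + 11*r^3 + 42*r^2 + 64*r + 32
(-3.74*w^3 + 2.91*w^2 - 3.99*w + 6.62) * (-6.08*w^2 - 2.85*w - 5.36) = 22.7392*w^5 - 7.0338*w^4 + 36.0121*w^3 - 44.4757*w^2 + 2.5194*w - 35.4832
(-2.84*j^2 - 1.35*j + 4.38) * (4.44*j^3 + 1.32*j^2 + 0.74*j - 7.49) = -12.6096*j^5 - 9.7428*j^4 + 15.5636*j^3 + 26.0542*j^2 + 13.3527*j - 32.8062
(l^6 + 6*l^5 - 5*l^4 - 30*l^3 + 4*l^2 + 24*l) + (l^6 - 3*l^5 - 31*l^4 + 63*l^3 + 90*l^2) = 2*l^6 + 3*l^5 - 36*l^4 + 33*l^3 + 94*l^2 + 24*l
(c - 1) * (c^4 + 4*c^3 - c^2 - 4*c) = c^5 + 3*c^4 - 5*c^3 - 3*c^2 + 4*c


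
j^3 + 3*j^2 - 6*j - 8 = (j - 2)*(j + 1)*(j + 4)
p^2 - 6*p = p*(p - 6)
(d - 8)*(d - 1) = d^2 - 9*d + 8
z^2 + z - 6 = (z - 2)*(z + 3)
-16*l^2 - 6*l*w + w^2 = (-8*l + w)*(2*l + w)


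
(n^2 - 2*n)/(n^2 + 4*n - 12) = n/(n + 6)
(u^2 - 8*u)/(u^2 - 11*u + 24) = u/(u - 3)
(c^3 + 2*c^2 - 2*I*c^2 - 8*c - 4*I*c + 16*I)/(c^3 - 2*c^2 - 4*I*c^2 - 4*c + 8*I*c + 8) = (c + 4)/(c - 2*I)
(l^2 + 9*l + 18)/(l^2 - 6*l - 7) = (l^2 + 9*l + 18)/(l^2 - 6*l - 7)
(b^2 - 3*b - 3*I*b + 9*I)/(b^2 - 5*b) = (b^2 - 3*b - 3*I*b + 9*I)/(b*(b - 5))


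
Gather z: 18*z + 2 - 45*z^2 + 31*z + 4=-45*z^2 + 49*z + 6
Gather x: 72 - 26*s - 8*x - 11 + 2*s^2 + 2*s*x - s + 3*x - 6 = 2*s^2 - 27*s + x*(2*s - 5) + 55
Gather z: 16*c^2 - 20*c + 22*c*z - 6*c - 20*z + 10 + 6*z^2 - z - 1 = 16*c^2 - 26*c + 6*z^2 + z*(22*c - 21) + 9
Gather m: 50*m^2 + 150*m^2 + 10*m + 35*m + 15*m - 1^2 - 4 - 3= 200*m^2 + 60*m - 8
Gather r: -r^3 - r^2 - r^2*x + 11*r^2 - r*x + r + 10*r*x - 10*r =-r^3 + r^2*(10 - x) + r*(9*x - 9)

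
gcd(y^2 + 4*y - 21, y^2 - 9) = y - 3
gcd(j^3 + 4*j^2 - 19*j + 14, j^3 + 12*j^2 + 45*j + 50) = 1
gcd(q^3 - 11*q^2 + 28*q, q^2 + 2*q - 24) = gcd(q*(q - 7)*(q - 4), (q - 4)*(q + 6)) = q - 4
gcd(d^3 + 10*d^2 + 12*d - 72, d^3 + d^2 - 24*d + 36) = d^2 + 4*d - 12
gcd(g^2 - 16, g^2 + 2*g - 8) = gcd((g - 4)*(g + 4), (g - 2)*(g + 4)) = g + 4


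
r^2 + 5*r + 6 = (r + 2)*(r + 3)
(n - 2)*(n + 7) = n^2 + 5*n - 14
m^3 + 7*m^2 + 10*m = m*(m + 2)*(m + 5)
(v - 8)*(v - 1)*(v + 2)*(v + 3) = v^4 - 4*v^3 - 31*v^2 - 14*v + 48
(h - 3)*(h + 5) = h^2 + 2*h - 15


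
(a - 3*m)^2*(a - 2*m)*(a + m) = a^4 - 7*a^3*m + 13*a^2*m^2 + 3*a*m^3 - 18*m^4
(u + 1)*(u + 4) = u^2 + 5*u + 4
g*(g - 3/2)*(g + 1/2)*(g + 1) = g^4 - 7*g^2/4 - 3*g/4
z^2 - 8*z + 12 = (z - 6)*(z - 2)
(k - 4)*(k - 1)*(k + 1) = k^3 - 4*k^2 - k + 4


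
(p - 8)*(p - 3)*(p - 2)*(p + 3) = p^4 - 10*p^3 + 7*p^2 + 90*p - 144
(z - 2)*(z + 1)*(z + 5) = z^3 + 4*z^2 - 7*z - 10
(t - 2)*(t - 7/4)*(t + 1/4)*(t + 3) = t^4 - t^3/2 - 127*t^2/16 + 137*t/16 + 21/8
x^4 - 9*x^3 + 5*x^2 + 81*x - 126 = (x - 7)*(x - 3)*(x - 2)*(x + 3)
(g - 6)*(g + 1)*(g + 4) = g^3 - g^2 - 26*g - 24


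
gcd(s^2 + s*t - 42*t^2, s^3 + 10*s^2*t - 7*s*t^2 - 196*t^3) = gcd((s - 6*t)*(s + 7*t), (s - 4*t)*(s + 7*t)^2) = s + 7*t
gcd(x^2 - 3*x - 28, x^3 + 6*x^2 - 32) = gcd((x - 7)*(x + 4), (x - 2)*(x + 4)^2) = x + 4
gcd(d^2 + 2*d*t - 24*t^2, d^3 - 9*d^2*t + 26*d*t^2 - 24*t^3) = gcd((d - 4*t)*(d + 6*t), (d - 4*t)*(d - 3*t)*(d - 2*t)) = -d + 4*t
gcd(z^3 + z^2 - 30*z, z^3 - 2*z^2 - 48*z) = z^2 + 6*z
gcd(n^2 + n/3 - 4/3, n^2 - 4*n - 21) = 1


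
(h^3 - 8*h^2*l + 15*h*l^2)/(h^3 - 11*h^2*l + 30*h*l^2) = (h - 3*l)/(h - 6*l)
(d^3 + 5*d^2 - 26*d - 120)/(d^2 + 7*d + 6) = (d^2 - d - 20)/(d + 1)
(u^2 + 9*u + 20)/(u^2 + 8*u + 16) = (u + 5)/(u + 4)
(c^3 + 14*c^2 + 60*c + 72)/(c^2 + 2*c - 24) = (c^2 + 8*c + 12)/(c - 4)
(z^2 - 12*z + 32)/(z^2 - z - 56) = (z - 4)/(z + 7)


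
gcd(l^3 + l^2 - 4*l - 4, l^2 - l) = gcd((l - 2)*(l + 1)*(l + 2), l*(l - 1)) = 1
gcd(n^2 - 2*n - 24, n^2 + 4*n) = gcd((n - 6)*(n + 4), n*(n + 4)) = n + 4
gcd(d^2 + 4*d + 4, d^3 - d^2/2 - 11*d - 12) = d + 2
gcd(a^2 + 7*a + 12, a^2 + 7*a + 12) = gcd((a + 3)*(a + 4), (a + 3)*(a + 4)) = a^2 + 7*a + 12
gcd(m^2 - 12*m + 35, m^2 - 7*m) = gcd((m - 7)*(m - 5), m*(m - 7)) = m - 7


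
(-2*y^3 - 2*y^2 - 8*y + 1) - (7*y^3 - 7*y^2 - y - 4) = -9*y^3 + 5*y^2 - 7*y + 5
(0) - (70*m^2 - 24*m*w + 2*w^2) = -70*m^2 + 24*m*w - 2*w^2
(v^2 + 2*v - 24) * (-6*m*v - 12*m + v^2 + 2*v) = -6*m*v^3 - 24*m*v^2 + 120*m*v + 288*m + v^4 + 4*v^3 - 20*v^2 - 48*v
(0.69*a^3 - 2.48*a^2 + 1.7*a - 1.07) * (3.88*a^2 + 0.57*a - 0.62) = 2.6772*a^5 - 9.2291*a^4 + 4.7546*a^3 - 1.645*a^2 - 1.6639*a + 0.6634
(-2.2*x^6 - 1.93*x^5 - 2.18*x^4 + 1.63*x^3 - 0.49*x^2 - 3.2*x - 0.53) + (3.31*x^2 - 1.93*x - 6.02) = -2.2*x^6 - 1.93*x^5 - 2.18*x^4 + 1.63*x^3 + 2.82*x^2 - 5.13*x - 6.55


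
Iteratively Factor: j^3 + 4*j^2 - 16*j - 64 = (j + 4)*(j^2 - 16) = (j - 4)*(j + 4)*(j + 4)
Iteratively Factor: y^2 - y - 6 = (y + 2)*(y - 3)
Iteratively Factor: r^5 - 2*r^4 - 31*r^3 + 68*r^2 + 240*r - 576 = (r + 4)*(r^4 - 6*r^3 - 7*r^2 + 96*r - 144) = (r - 3)*(r + 4)*(r^3 - 3*r^2 - 16*r + 48) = (r - 4)*(r - 3)*(r + 4)*(r^2 + r - 12) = (r - 4)*(r - 3)^2*(r + 4)*(r + 4)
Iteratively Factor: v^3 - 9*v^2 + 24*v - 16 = (v - 4)*(v^2 - 5*v + 4) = (v - 4)^2*(v - 1)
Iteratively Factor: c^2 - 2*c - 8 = (c + 2)*(c - 4)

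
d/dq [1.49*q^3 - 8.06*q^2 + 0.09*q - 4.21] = 4.47*q^2 - 16.12*q + 0.09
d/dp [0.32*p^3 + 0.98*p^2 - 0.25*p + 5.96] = 0.96*p^2 + 1.96*p - 0.25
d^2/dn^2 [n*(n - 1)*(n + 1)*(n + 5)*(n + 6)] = 20*n^3 + 132*n^2 + 174*n - 22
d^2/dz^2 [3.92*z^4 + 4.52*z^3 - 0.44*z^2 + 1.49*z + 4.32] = 47.04*z^2 + 27.12*z - 0.88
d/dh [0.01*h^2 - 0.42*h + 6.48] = 0.02*h - 0.42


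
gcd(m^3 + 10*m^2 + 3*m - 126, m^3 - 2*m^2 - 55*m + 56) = m + 7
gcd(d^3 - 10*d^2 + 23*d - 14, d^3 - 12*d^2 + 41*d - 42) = d^2 - 9*d + 14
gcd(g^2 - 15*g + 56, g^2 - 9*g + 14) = g - 7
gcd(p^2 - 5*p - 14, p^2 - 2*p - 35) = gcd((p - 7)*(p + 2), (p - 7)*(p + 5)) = p - 7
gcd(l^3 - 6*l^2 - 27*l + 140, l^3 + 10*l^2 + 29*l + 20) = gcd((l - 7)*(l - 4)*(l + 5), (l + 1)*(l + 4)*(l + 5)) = l + 5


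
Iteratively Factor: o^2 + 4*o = (o)*(o + 4)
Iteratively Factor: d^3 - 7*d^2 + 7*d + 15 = (d - 3)*(d^2 - 4*d - 5) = (d - 3)*(d + 1)*(d - 5)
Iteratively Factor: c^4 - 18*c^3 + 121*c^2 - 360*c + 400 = (c - 5)*(c^3 - 13*c^2 + 56*c - 80) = (c - 5)*(c - 4)*(c^2 - 9*c + 20) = (c - 5)*(c - 4)^2*(c - 5)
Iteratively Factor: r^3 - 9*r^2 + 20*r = (r)*(r^2 - 9*r + 20) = r*(r - 4)*(r - 5)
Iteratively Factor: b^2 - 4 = (b + 2)*(b - 2)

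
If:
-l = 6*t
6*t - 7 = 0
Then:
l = -7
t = 7/6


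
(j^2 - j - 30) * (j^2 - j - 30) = j^4 - 2*j^3 - 59*j^2 + 60*j + 900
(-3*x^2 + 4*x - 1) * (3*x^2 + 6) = -9*x^4 + 12*x^3 - 21*x^2 + 24*x - 6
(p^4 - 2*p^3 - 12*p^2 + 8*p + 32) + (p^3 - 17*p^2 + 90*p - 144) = p^4 - p^3 - 29*p^2 + 98*p - 112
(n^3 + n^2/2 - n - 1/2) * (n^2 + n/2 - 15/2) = n^5 + n^4 - 33*n^3/4 - 19*n^2/4 + 29*n/4 + 15/4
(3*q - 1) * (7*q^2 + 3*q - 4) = 21*q^3 + 2*q^2 - 15*q + 4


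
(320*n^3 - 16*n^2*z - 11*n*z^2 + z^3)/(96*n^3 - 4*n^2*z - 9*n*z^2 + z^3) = (-40*n^2 - 3*n*z + z^2)/(-12*n^2 - n*z + z^2)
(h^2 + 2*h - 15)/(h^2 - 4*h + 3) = (h + 5)/(h - 1)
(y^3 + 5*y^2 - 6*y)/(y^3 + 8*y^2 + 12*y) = (y - 1)/(y + 2)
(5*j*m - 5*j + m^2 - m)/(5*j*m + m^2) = (m - 1)/m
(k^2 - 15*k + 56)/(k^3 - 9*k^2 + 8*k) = (k - 7)/(k*(k - 1))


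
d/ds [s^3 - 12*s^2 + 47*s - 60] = 3*s^2 - 24*s + 47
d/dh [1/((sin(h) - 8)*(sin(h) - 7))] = (15 - 2*sin(h))*cos(h)/((sin(h) - 8)^2*(sin(h) - 7)^2)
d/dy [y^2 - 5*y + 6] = 2*y - 5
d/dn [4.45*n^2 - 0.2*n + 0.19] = 8.9*n - 0.2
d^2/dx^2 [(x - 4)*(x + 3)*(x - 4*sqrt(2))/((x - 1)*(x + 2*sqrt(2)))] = 24*(x^3 - 6*x^2 + 12*sqrt(2)*x^2 - 18*sqrt(2)*x + 54*x - 26 + 38*sqrt(2))/(x^6 - 3*x^5 + 6*sqrt(2)*x^5 - 18*sqrt(2)*x^4 + 27*x^4 - 73*x^3 + 34*sqrt(2)*x^3 - 54*sqrt(2)*x^2 + 72*x^2 - 24*x + 48*sqrt(2)*x - 16*sqrt(2))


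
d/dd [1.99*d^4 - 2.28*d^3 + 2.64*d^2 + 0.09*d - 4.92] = 7.96*d^3 - 6.84*d^2 + 5.28*d + 0.09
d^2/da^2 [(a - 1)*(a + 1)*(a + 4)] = 6*a + 8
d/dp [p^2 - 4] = 2*p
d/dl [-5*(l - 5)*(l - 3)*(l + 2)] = -15*l^2 + 60*l + 5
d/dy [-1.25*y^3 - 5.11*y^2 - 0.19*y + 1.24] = -3.75*y^2 - 10.22*y - 0.19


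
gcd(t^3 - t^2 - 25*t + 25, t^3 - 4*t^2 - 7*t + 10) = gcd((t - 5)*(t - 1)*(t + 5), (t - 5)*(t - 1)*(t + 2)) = t^2 - 6*t + 5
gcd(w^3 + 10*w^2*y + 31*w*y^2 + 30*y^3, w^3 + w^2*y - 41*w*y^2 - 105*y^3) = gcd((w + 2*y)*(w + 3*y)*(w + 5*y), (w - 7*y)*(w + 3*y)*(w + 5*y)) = w^2 + 8*w*y + 15*y^2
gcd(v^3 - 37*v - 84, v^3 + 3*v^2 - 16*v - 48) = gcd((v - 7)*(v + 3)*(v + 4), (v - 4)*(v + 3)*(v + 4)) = v^2 + 7*v + 12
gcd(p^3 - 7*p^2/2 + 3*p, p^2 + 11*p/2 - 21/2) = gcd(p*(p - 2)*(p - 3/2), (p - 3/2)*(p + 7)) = p - 3/2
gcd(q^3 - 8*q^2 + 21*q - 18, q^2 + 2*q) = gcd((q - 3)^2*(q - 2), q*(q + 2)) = 1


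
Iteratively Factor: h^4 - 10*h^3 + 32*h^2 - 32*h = (h - 2)*(h^3 - 8*h^2 + 16*h) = (h - 4)*(h - 2)*(h^2 - 4*h) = (h - 4)^2*(h - 2)*(h)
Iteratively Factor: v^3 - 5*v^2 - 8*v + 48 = (v + 3)*(v^2 - 8*v + 16) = (v - 4)*(v + 3)*(v - 4)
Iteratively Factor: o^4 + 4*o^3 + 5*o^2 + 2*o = (o + 1)*(o^3 + 3*o^2 + 2*o) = (o + 1)^2*(o^2 + 2*o) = o*(o + 1)^2*(o + 2)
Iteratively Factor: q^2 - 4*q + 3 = (q - 3)*(q - 1)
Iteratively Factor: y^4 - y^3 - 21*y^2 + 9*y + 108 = (y - 3)*(y^3 + 2*y^2 - 15*y - 36) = (y - 4)*(y - 3)*(y^2 + 6*y + 9) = (y - 4)*(y - 3)*(y + 3)*(y + 3)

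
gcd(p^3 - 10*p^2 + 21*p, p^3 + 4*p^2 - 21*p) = p^2 - 3*p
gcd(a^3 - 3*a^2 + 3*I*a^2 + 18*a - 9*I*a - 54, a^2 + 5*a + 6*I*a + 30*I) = a + 6*I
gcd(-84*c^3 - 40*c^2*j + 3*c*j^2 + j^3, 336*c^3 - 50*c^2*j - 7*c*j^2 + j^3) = 42*c^2 - c*j - j^2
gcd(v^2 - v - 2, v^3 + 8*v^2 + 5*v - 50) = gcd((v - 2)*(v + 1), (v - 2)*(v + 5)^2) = v - 2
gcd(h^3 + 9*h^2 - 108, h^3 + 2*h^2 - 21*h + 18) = h^2 + 3*h - 18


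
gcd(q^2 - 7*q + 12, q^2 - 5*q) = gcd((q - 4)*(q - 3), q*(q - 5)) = 1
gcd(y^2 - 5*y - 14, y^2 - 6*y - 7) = y - 7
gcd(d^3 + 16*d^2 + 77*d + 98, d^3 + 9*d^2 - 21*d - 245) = d^2 + 14*d + 49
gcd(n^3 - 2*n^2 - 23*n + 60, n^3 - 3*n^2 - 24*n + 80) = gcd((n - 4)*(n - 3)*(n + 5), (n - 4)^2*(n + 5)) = n^2 + n - 20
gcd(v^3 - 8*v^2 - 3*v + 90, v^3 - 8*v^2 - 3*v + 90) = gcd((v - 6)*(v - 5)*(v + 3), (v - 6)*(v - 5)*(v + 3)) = v^3 - 8*v^2 - 3*v + 90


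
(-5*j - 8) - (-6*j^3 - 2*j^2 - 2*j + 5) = 6*j^3 + 2*j^2 - 3*j - 13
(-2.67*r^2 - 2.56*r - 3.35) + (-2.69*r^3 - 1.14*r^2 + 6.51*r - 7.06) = -2.69*r^3 - 3.81*r^2 + 3.95*r - 10.41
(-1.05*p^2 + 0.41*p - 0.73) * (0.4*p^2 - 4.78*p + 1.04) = -0.42*p^4 + 5.183*p^3 - 3.3438*p^2 + 3.9158*p - 0.7592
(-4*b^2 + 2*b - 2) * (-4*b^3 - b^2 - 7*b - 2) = 16*b^5 - 4*b^4 + 34*b^3 - 4*b^2 + 10*b + 4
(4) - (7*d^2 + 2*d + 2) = -7*d^2 - 2*d + 2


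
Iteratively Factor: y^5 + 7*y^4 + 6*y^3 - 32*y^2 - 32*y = (y)*(y^4 + 7*y^3 + 6*y^2 - 32*y - 32) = y*(y - 2)*(y^3 + 9*y^2 + 24*y + 16) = y*(y - 2)*(y + 4)*(y^2 + 5*y + 4) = y*(y - 2)*(y + 4)^2*(y + 1)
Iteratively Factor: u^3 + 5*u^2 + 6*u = (u + 3)*(u^2 + 2*u) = (u + 2)*(u + 3)*(u)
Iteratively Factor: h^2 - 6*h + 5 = (h - 1)*(h - 5)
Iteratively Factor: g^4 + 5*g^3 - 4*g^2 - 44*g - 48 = (g + 2)*(g^3 + 3*g^2 - 10*g - 24) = (g + 2)*(g + 4)*(g^2 - g - 6) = (g - 3)*(g + 2)*(g + 4)*(g + 2)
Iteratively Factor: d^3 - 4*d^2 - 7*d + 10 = (d - 1)*(d^2 - 3*d - 10) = (d - 1)*(d + 2)*(d - 5)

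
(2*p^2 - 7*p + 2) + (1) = 2*p^2 - 7*p + 3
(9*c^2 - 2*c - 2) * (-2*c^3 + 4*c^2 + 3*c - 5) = -18*c^5 + 40*c^4 + 23*c^3 - 59*c^2 + 4*c + 10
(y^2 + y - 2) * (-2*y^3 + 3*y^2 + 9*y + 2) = -2*y^5 + y^4 + 16*y^3 + 5*y^2 - 16*y - 4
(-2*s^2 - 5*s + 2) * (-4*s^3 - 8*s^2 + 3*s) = 8*s^5 + 36*s^4 + 26*s^3 - 31*s^2 + 6*s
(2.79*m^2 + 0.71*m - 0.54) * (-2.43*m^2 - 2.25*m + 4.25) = -6.7797*m^4 - 8.0028*m^3 + 11.5722*m^2 + 4.2325*m - 2.295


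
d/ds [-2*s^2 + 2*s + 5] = 2 - 4*s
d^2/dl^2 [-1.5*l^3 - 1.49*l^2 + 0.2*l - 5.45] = -9.0*l - 2.98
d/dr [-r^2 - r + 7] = -2*r - 1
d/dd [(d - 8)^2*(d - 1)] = (d - 8)*(3*d - 10)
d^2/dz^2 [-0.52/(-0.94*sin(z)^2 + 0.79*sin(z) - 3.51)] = (-1.837888*sin(z)^4 + 1.158456*sin(z)^3 + 9.295052*sin(z)^2 - 3.75882*sin(z) - 2.782312)/(0.94*sin(z)^2 - 0.79*sin(z) + 3.51)^3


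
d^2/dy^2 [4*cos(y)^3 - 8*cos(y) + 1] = 4*(9*sin(y)^2 - 1)*cos(y)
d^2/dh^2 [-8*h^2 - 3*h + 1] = -16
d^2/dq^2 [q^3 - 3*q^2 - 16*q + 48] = 6*q - 6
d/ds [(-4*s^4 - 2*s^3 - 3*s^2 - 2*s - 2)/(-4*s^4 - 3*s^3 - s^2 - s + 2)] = (4*s^6 - 16*s^5 - 19*s^4 - 72*s^3 - 29*s^2 - 16*s - 6)/(16*s^8 + 24*s^7 + 17*s^6 + 14*s^5 - 9*s^4 - 10*s^3 - 3*s^2 - 4*s + 4)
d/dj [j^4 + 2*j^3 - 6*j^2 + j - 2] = 4*j^3 + 6*j^2 - 12*j + 1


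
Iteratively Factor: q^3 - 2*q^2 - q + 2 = (q - 1)*(q^2 - q - 2) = (q - 2)*(q - 1)*(q + 1)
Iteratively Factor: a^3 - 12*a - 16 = (a + 2)*(a^2 - 2*a - 8) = (a + 2)^2*(a - 4)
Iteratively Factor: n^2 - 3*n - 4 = (n + 1)*(n - 4)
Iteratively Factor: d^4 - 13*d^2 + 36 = (d + 2)*(d^3 - 2*d^2 - 9*d + 18) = (d + 2)*(d + 3)*(d^2 - 5*d + 6) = (d - 3)*(d + 2)*(d + 3)*(d - 2)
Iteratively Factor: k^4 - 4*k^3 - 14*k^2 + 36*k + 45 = (k + 1)*(k^3 - 5*k^2 - 9*k + 45) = (k - 3)*(k + 1)*(k^2 - 2*k - 15) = (k - 3)*(k + 1)*(k + 3)*(k - 5)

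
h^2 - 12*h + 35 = (h - 7)*(h - 5)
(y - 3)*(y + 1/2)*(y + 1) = y^3 - 3*y^2/2 - 4*y - 3/2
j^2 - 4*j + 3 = (j - 3)*(j - 1)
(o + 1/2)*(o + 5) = o^2 + 11*o/2 + 5/2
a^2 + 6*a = a*(a + 6)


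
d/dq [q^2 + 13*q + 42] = 2*q + 13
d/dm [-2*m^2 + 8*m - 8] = 8 - 4*m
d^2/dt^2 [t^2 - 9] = 2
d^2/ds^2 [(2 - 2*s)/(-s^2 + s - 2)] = 4*((2 - 3*s)*(s^2 - s + 2) + (s - 1)*(2*s - 1)^2)/(s^2 - s + 2)^3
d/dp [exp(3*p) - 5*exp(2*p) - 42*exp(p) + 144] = (3*exp(2*p) - 10*exp(p) - 42)*exp(p)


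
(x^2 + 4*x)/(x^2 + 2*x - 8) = x/(x - 2)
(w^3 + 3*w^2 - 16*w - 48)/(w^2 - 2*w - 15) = (w^2 - 16)/(w - 5)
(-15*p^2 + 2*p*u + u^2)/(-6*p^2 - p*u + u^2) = (5*p + u)/(2*p + u)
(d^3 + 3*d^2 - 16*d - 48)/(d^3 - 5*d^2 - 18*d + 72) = (d^2 - d - 12)/(d^2 - 9*d + 18)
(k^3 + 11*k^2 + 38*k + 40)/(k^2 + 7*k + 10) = k + 4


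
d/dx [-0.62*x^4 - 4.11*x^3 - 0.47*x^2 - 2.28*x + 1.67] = -2.48*x^3 - 12.33*x^2 - 0.94*x - 2.28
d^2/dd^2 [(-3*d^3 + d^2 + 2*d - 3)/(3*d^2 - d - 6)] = 6*(-12*d^3 - 27*d^2 - 63*d - 11)/(27*d^6 - 27*d^5 - 153*d^4 + 107*d^3 + 306*d^2 - 108*d - 216)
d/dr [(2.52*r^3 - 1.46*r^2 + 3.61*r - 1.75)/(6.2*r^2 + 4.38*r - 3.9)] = (15.624*r^4 + 22.0752*r^3 - 58.2608*r^2 + 33.088*r - 6.414)/(38.44*r^4 + 54.312*r^3 - 29.1756*r^2 - 34.164*r + 15.21)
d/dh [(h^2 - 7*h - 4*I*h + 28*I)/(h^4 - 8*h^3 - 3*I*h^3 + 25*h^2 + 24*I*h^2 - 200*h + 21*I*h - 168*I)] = (-2*h^5 + h^4*(29 + 15*I) + h^3*(-88 - 218*I) + h^2*(-373 + 961*I) + h*(1344 - 1736*I) - 84 + 6776*I)/(h^8 + h^7*(-16 - 6*I) + h^6*(105 + 96*I) + h^5*(-656 - 492*I) + h^4*(3375 + 1728*I) + h^3*(-12016 - 5862*I) + h^2*(47623 - 16800*I) + h*(7056 + 67200*I) - 28224)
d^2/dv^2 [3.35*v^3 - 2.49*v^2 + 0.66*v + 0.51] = 20.1*v - 4.98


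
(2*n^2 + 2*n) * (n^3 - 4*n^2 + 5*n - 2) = 2*n^5 - 6*n^4 + 2*n^3 + 6*n^2 - 4*n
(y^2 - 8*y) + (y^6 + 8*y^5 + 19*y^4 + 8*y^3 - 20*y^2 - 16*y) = y^6 + 8*y^5 + 19*y^4 + 8*y^3 - 19*y^2 - 24*y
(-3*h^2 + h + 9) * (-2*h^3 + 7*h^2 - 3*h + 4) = 6*h^5 - 23*h^4 - 2*h^3 + 48*h^2 - 23*h + 36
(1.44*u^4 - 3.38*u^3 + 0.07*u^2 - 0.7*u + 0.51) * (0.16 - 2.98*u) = -4.2912*u^5 + 10.3028*u^4 - 0.7494*u^3 + 2.0972*u^2 - 1.6318*u + 0.0816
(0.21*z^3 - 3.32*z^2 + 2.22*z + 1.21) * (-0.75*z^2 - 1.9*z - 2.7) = -0.1575*z^5 + 2.091*z^4 + 4.076*z^3 + 3.8385*z^2 - 8.293*z - 3.267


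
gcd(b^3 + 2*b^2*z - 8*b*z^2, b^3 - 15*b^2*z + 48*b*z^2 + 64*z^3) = 1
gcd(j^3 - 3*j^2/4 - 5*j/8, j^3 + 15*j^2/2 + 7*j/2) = j^2 + j/2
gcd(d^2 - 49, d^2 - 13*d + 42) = d - 7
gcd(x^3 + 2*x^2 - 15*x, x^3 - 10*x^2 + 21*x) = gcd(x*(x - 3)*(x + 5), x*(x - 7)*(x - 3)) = x^2 - 3*x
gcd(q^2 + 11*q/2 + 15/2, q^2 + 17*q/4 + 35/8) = q + 5/2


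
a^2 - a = a*(a - 1)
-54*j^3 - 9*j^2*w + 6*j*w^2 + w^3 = (-3*j + w)*(3*j + w)*(6*j + w)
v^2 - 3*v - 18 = (v - 6)*(v + 3)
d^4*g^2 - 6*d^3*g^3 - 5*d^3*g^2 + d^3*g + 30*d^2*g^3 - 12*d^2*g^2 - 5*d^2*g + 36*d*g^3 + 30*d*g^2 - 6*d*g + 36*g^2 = (d - 6)*(d - 6*g)*(d*g + 1)*(d*g + g)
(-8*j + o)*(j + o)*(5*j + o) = -40*j^3 - 43*j^2*o - 2*j*o^2 + o^3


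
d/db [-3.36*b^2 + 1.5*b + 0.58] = 1.5 - 6.72*b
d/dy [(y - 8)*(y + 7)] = 2*y - 1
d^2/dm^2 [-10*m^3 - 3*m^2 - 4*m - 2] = -60*m - 6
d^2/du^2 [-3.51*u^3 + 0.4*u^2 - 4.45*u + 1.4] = 0.8 - 21.06*u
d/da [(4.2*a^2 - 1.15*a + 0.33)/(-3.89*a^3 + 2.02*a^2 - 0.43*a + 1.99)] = (16.338*a^4 - 8.947*a^3 + 4.3681*a^2 + 15.3828*a - 2.1466)/(15.1321*a^6 - 15.7156*a^5 + 7.4258*a^4 - 17.2194*a^3 + 8.2245*a^2 - 1.7114*a + 3.9601)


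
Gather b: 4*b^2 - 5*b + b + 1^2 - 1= 4*b^2 - 4*b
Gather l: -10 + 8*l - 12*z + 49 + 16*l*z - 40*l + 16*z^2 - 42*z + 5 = l*(16*z - 32) + 16*z^2 - 54*z + 44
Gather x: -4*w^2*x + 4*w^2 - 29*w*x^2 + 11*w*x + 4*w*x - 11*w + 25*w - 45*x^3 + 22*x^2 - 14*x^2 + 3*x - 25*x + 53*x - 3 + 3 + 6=4*w^2 + 14*w - 45*x^3 + x^2*(8 - 29*w) + x*(-4*w^2 + 15*w + 31) + 6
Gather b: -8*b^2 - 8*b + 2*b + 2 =-8*b^2 - 6*b + 2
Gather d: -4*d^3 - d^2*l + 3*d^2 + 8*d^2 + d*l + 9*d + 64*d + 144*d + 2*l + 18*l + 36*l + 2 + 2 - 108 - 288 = -4*d^3 + d^2*(11 - l) + d*(l + 217) + 56*l - 392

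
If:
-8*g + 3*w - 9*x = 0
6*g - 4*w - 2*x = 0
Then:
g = -3*x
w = -5*x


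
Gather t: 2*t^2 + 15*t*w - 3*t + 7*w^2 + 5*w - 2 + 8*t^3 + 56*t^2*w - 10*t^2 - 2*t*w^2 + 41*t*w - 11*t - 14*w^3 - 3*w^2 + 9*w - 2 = 8*t^3 + t^2*(56*w - 8) + t*(-2*w^2 + 56*w - 14) - 14*w^3 + 4*w^2 + 14*w - 4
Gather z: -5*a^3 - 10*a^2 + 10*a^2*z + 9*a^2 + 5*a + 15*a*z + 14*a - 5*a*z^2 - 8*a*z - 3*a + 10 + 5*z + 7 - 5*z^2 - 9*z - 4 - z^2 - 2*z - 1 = -5*a^3 - a^2 + 16*a + z^2*(-5*a - 6) + z*(10*a^2 + 7*a - 6) + 12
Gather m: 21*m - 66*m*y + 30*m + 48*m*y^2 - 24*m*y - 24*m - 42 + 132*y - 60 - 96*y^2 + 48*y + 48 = m*(48*y^2 - 90*y + 27) - 96*y^2 + 180*y - 54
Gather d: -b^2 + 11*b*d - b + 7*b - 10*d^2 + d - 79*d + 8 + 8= -b^2 + 6*b - 10*d^2 + d*(11*b - 78) + 16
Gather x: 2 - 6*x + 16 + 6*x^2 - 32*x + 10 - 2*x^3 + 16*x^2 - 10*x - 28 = -2*x^3 + 22*x^2 - 48*x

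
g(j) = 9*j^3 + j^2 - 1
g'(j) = 27*j^2 + 2*j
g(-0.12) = -1.00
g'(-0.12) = 0.15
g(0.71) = 2.73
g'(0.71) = 15.03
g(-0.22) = -1.05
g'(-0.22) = 0.87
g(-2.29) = -103.84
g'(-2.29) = 137.01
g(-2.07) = -76.54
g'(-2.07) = 111.55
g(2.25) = 106.58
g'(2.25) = 141.19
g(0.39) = -0.31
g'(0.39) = 4.89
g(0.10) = -0.98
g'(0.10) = 0.47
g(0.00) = -1.00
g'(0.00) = 0.00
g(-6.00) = -1909.00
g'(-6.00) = 960.00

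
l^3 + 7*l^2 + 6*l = l*(l + 1)*(l + 6)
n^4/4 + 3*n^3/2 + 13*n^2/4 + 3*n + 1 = (n/2 + 1/2)*(n/2 + 1)*(n + 1)*(n + 2)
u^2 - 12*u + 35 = (u - 7)*(u - 5)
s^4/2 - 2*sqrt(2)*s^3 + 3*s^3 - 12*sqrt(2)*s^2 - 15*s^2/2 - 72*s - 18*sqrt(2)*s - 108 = (s/2 + sqrt(2))*(s + 3)^2*(s - 6*sqrt(2))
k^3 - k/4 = k*(k - 1/2)*(k + 1/2)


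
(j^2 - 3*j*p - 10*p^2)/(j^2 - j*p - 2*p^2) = (-j^2 + 3*j*p + 10*p^2)/(-j^2 + j*p + 2*p^2)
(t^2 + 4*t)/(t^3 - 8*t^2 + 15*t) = (t + 4)/(t^2 - 8*t + 15)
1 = 1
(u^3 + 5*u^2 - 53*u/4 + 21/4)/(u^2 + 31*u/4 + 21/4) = (4*u^2 - 8*u + 3)/(4*u + 3)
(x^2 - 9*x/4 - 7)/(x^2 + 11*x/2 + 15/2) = (4*x^2 - 9*x - 28)/(2*(2*x^2 + 11*x + 15))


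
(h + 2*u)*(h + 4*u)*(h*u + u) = h^3*u + 6*h^2*u^2 + h^2*u + 8*h*u^3 + 6*h*u^2 + 8*u^3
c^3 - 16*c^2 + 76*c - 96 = (c - 8)*(c - 6)*(c - 2)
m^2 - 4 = (m - 2)*(m + 2)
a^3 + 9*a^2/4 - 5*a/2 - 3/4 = (a - 1)*(a + 1/4)*(a + 3)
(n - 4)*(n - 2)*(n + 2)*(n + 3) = n^4 - n^3 - 16*n^2 + 4*n + 48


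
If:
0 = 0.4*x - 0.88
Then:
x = 2.20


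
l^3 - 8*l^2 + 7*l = l*(l - 7)*(l - 1)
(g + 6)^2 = g^2 + 12*g + 36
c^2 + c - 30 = (c - 5)*(c + 6)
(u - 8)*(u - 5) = u^2 - 13*u + 40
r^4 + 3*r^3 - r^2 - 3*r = r*(r - 1)*(r + 1)*(r + 3)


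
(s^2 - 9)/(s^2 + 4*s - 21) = (s + 3)/(s + 7)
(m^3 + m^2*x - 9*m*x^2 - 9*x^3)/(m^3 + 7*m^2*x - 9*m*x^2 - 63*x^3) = (m + x)/(m + 7*x)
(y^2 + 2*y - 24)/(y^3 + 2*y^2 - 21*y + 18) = (y - 4)/(y^2 - 4*y + 3)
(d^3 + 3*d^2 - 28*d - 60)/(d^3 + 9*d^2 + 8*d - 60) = (d^2 - 3*d - 10)/(d^2 + 3*d - 10)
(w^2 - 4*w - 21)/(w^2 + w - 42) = (w^2 - 4*w - 21)/(w^2 + w - 42)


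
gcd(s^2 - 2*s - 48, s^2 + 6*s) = s + 6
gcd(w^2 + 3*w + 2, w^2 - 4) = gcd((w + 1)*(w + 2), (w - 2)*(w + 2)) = w + 2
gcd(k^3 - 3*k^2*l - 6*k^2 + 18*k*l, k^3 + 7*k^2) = k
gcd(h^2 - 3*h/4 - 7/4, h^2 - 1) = h + 1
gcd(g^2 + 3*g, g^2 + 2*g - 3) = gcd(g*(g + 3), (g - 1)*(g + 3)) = g + 3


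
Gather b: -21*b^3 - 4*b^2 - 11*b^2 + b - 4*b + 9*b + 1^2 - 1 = -21*b^3 - 15*b^2 + 6*b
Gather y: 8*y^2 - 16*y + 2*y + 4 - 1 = 8*y^2 - 14*y + 3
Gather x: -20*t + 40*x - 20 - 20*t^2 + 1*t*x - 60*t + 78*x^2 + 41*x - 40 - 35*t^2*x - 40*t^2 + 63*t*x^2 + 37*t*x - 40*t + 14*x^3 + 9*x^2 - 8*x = -60*t^2 - 120*t + 14*x^3 + x^2*(63*t + 87) + x*(-35*t^2 + 38*t + 73) - 60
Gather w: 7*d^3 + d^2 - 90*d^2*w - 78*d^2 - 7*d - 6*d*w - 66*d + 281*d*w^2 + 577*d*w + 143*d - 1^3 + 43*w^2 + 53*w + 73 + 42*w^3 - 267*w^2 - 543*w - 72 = 7*d^3 - 77*d^2 + 70*d + 42*w^3 + w^2*(281*d - 224) + w*(-90*d^2 + 571*d - 490)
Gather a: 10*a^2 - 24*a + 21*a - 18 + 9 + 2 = 10*a^2 - 3*a - 7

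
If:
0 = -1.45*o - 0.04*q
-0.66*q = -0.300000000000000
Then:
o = -0.01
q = 0.45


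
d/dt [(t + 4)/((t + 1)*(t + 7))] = (-t^2 - 8*t - 25)/(t^4 + 16*t^3 + 78*t^2 + 112*t + 49)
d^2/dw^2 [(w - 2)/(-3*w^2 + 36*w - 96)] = 2*(-4*(w - 6)^2*(w - 2) + (3*w - 14)*(w^2 - 12*w + 32))/(3*(w^2 - 12*w + 32)^3)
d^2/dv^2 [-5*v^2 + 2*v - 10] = -10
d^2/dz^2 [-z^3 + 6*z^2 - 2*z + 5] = 12 - 6*z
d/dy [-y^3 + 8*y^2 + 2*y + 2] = -3*y^2 + 16*y + 2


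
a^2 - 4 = (a - 2)*(a + 2)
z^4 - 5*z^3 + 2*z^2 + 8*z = z*(z - 4)*(z - 2)*(z + 1)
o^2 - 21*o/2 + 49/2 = (o - 7)*(o - 7/2)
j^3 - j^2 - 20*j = j*(j - 5)*(j + 4)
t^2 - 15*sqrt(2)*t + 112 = (t - 8*sqrt(2))*(t - 7*sqrt(2))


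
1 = 1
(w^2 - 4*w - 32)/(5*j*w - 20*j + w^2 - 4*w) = (w^2 - 4*w - 32)/(5*j*w - 20*j + w^2 - 4*w)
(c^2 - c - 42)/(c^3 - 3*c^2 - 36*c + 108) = (c - 7)/(c^2 - 9*c + 18)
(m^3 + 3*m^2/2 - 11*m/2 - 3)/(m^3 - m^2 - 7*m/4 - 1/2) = 2*(m + 3)/(2*m + 1)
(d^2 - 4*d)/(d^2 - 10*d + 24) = d/(d - 6)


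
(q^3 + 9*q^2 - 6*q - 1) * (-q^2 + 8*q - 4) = -q^5 - q^4 + 74*q^3 - 83*q^2 + 16*q + 4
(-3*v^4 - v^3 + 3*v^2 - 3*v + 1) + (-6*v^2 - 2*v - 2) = -3*v^4 - v^3 - 3*v^2 - 5*v - 1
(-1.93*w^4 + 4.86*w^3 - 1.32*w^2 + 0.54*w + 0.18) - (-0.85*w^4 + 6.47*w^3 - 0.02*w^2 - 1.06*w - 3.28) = -1.08*w^4 - 1.61*w^3 - 1.3*w^2 + 1.6*w + 3.46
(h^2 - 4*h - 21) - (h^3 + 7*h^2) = -h^3 - 6*h^2 - 4*h - 21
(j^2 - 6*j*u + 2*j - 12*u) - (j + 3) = j^2 - 6*j*u + j - 12*u - 3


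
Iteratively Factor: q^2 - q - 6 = (q + 2)*(q - 3)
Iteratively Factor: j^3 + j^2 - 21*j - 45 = (j - 5)*(j^2 + 6*j + 9) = (j - 5)*(j + 3)*(j + 3)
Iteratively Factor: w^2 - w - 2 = (w + 1)*(w - 2)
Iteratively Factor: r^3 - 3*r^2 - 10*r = (r - 5)*(r^2 + 2*r) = (r - 5)*(r + 2)*(r)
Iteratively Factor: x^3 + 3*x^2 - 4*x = (x + 4)*(x^2 - x) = x*(x + 4)*(x - 1)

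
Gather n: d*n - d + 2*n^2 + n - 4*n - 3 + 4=-d + 2*n^2 + n*(d - 3) + 1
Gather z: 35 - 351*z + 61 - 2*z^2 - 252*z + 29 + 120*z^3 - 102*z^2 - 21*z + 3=120*z^3 - 104*z^2 - 624*z + 128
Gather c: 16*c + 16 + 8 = 16*c + 24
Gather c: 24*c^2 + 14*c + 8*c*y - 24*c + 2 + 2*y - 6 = 24*c^2 + c*(8*y - 10) + 2*y - 4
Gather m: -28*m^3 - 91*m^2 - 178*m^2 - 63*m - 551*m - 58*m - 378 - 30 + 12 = -28*m^3 - 269*m^2 - 672*m - 396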